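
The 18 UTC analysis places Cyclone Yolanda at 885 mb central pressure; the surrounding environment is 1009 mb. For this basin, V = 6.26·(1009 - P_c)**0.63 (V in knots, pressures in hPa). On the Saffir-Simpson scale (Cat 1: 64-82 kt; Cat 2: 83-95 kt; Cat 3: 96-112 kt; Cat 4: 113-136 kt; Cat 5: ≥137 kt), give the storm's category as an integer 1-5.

4

ΔP = 1009 − 885 = 124 mb.
V ≈ 6.26 × 124^0.63 = 6.26 × 20.84 ≈ 130 kt.
130 kt falls in the Category 4 band.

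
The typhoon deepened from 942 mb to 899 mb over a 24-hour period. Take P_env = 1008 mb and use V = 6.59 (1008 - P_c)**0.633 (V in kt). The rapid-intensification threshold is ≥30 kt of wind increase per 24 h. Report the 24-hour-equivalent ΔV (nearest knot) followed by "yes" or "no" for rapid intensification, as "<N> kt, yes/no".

V₁: ΔP = 66, V ≈ 6.59 × 66^0.633 ≈ 93.47 kt.
V₂: ΔP = 109, V ≈ 6.59 × 109^0.633 ≈ 128.40 kt.
ΔV over 24 h = 34.93 kt → 24 h equivalent = 34.93 × 24/24 ≈ 34.93 kt.
35 kt ≥ 30 kt ⇒ rapid intensification.

35 kt, yes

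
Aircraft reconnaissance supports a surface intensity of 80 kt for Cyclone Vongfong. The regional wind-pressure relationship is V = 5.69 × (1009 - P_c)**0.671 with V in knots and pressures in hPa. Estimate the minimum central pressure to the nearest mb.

958 mb

ΔP = (V / 5.69)^(1/0.671) = (80/5.69)^1.490.
80/5.69 = 14.060; 14.060^1.490 ≈ 51.39 mb.
P_c = 1009 − 51.39 = 957.61 ≈ 958 mb.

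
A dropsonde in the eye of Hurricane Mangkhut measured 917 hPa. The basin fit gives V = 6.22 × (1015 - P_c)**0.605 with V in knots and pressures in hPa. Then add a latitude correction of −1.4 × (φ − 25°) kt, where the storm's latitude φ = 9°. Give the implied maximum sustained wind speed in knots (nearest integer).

ΔP = 1015 − 917 = 98 hPa.
98^0.605 ≈ 16.021.
V ≈ 6.22 × 16.021 ≈ 99.7 kt.
Latitude correction: −1.4 × (9 − 25) = 22.4 kt.
Corrected V ≈ 122.1 kt → 122 kt.

122 kt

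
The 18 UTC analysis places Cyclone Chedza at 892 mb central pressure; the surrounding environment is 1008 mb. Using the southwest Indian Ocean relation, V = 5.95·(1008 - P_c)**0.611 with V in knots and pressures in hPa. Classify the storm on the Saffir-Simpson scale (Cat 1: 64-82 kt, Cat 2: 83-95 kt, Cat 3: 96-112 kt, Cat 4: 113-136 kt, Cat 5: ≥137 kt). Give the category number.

ΔP = 1008 − 892 = 116 mb.
V ≈ 5.95 × 116^0.611 = 5.95 × 18.26 ≈ 109 kt.
109 kt falls in the Category 3 band.

3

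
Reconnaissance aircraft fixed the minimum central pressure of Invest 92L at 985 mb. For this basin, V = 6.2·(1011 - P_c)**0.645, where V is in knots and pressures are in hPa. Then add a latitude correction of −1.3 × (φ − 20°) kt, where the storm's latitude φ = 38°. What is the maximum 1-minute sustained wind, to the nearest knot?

27 kt

ΔP = 1011 − 985 = 26 mb.
26^0.645 ≈ 8.178.
V ≈ 6.2 × 8.178 ≈ 50.7 kt.
Latitude correction: −1.3 × (38 − 20) = -23.4 kt.
Corrected V ≈ 27.3 kt → 27 kt.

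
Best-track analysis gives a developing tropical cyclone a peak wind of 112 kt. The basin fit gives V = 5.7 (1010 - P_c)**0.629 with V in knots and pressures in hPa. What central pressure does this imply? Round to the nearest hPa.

896 hPa

ΔP = (V / 5.7)^(1/0.629) = (112/5.7)^1.590.
112/5.7 = 19.649; 19.649^1.590 ≈ 113.81 hPa.
P_c = 1010 − 113.81 = 896.19 ≈ 896 hPa.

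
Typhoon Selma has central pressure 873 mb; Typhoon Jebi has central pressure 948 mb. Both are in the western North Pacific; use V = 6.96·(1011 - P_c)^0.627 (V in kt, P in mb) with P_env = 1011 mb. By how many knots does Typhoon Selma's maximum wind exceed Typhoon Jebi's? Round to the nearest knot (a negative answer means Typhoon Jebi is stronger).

Typhoon Selma: ΔP = 138; V ≈ 6.96 × 138^0.627 ≈ 152.87 kt.
Typhoon Jebi: ΔP = 63; V ≈ 6.96 × 63^0.627 ≈ 93.50 kt.
Difference ≈ 152.87 − 93.50 = 59.37 → 59 kt.

59 kt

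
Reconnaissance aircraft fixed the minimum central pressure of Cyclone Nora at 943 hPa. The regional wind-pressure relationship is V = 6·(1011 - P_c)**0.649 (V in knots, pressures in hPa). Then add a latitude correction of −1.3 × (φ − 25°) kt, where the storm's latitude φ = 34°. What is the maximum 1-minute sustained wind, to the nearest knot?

ΔP = 1011 − 943 = 68 hPa.
68^0.649 ≈ 15.463.
V ≈ 6 × 15.463 ≈ 92.8 kt.
Latitude correction: −1.3 × (34 − 25) = -11.7 kt.
Corrected V ≈ 81.1 kt → 81 kt.

81 kt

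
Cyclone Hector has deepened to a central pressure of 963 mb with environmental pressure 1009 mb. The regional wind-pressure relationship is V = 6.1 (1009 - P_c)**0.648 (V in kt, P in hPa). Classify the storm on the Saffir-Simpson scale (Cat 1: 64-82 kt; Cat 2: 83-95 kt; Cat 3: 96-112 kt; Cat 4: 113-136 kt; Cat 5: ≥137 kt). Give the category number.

1

ΔP = 1009 − 963 = 46 mb.
V ≈ 6.1 × 46^0.648 = 6.1 × 11.95 ≈ 73 kt.
73 kt falls in the Category 1 band.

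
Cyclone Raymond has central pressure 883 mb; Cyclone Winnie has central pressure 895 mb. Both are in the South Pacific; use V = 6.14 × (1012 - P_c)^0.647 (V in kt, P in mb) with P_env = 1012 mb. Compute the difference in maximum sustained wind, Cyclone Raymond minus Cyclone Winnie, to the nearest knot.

9 kt

Cyclone Raymond: ΔP = 129; V ≈ 6.14 × 129^0.647 ≈ 142.47 kt.
Cyclone Winnie: ΔP = 117; V ≈ 6.14 × 117^0.647 ≈ 133.75 kt.
Difference ≈ 142.47 − 133.75 = 8.72 → 9 kt.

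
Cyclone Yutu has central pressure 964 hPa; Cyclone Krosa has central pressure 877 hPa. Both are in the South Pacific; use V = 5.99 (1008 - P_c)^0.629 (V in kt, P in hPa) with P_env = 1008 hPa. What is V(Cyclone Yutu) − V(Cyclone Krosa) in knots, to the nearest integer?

Cyclone Yutu: ΔP = 44; V ≈ 5.99 × 44^0.629 ≈ 64.74 kt.
Cyclone Krosa: ΔP = 131; V ≈ 5.99 × 131^0.629 ≈ 128.59 kt.
Difference ≈ 64.74 − 128.59 = -63.85 → -64 kt.

-64 kt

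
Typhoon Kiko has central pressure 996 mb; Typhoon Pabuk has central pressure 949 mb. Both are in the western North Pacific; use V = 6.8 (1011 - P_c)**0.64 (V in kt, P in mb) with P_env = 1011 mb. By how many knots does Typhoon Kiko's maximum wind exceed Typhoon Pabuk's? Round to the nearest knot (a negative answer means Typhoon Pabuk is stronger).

-57 kt

Typhoon Kiko: ΔP = 15; V ≈ 6.8 × 15^0.64 ≈ 38.48 kt.
Typhoon Pabuk: ΔP = 62; V ≈ 6.8 × 62^0.64 ≈ 95.42 kt.
Difference ≈ 38.48 − 95.42 = -56.94 → -57 kt.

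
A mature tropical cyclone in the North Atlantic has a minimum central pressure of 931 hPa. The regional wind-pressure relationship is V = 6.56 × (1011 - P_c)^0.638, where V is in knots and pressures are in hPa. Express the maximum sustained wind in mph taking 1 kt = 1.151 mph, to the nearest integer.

ΔP = 1011 − 931 = 80 hPa.
V ≈ 6.56 × 80^0.638 = 6.56 × 16.375 ≈ 107.418 kt.
107.418 × 1.151 ≈ 123.64 mph → 124 mph.

124 mph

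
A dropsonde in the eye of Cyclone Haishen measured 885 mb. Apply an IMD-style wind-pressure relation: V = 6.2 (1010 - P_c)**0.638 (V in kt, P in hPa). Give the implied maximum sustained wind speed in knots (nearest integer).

135 kt

ΔP = 1010 − 885 = 125 mb.
125^0.638 ≈ 21.769.
V ≈ 6.2 × 21.769 ≈ 135.0 kt.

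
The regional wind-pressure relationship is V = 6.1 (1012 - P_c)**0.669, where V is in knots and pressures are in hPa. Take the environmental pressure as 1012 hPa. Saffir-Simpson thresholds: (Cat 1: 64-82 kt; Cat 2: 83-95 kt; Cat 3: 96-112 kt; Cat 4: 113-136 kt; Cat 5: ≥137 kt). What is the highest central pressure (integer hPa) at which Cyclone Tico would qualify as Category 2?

962 hPa

Category 2 begins at V = 83 kt.
Required ΔP = (83/6.1)^(1/0.669) = 13.607^1.495 ≈ 49.51 hPa.
P_c ≤ 1012 − 49.51 = 962.49, so the highest integer P_c is 962 hPa.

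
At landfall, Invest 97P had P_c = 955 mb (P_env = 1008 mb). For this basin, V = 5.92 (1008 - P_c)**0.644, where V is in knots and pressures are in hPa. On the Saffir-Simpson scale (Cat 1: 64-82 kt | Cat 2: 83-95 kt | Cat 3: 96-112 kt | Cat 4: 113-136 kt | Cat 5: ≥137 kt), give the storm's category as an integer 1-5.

1

ΔP = 1008 − 955 = 53 mb.
V ≈ 5.92 × 53^0.644 = 5.92 × 12.90 ≈ 76 kt.
76 kt falls in the Category 1 band.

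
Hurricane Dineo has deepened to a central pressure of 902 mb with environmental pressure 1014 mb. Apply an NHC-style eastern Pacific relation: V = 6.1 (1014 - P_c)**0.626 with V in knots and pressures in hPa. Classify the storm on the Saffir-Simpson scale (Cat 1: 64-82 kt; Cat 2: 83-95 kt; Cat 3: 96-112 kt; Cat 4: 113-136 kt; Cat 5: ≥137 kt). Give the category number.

ΔP = 1014 − 902 = 112 mb.
V ≈ 6.1 × 112^0.626 = 6.1 × 19.18 ≈ 117 kt.
117 kt falls in the Category 4 band.

4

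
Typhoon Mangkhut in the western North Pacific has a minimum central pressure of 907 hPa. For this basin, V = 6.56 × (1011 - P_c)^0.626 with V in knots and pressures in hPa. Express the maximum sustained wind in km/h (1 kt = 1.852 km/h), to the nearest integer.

222 km/h

ΔP = 1011 − 907 = 104 hPa.
V ≈ 6.56 × 104^0.626 = 6.56 × 18.309 ≈ 120.107 kt.
120.107 × 1.852 ≈ 222.44 km/h → 222 km/h.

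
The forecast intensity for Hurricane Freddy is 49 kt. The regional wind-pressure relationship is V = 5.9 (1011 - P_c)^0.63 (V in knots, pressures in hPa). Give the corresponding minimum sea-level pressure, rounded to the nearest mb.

ΔP = (V / 5.9)^(1/0.63) = (49/5.9)^1.587.
49/5.9 = 8.305; 8.305^1.587 ≈ 28.79 mb.
P_c = 1011 − 28.79 = 982.21 ≈ 982 mb.

982 mb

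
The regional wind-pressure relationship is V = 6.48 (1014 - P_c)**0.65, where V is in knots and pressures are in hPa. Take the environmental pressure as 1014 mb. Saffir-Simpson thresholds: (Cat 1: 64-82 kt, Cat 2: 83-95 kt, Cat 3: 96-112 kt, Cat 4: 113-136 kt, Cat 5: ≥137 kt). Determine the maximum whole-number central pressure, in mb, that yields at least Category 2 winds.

Category 2 begins at V = 83 kt.
Required ΔP = (83/6.48)^(1/0.65) = 12.809^1.538 ≈ 50.57 mb.
P_c ≤ 1014 − 50.57 = 963.43, so the highest integer P_c is 963 mb.

963 mb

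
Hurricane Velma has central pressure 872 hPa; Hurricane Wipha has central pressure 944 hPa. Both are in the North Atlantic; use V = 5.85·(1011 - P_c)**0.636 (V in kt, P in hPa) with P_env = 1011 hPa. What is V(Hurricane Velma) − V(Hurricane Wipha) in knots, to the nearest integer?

Hurricane Velma: ΔP = 139; V ≈ 5.85 × 139^0.636 ≈ 134.93 kt.
Hurricane Wipha: ΔP = 67; V ≈ 5.85 × 67^0.636 ≈ 84.83 kt.
Difference ≈ 134.93 − 84.83 = 50.10 → 50 kt.

50 kt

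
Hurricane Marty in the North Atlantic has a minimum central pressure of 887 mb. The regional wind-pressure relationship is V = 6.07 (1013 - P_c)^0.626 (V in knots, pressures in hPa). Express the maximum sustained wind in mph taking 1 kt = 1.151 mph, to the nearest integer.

ΔP = 1013 − 887 = 126 mb.
V ≈ 6.07 × 126^0.626 = 6.07 × 20.646 ≈ 125.320 kt.
125.320 × 1.151 ≈ 144.24 mph → 144 mph.

144 mph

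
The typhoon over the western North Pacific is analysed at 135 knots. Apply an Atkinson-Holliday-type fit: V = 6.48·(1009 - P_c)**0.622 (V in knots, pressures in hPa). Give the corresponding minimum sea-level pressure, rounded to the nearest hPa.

877 hPa

ΔP = (V / 6.48)^(1/0.622) = (135/6.48)^1.608.
135/6.48 = 20.833; 20.833^1.608 ≈ 131.88 hPa.
P_c = 1009 − 131.88 = 877.12 ≈ 877 hPa.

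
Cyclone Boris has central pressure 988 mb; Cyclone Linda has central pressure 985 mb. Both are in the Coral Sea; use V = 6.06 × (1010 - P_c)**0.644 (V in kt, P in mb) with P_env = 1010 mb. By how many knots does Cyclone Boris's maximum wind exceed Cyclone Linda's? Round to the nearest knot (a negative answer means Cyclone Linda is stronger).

-4 kt

Cyclone Boris: ΔP = 22; V ≈ 6.06 × 22^0.644 ≈ 44.36 kt.
Cyclone Linda: ΔP = 25; V ≈ 6.06 × 25^0.644 ≈ 48.17 kt.
Difference ≈ 44.36 − 48.17 = -3.81 → -4 kt.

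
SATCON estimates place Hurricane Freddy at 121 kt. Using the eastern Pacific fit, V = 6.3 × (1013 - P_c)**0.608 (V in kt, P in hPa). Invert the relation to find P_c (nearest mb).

884 mb

ΔP = (V / 6.3)^(1/0.608) = (121/6.3)^1.645.
121/6.3 = 19.206; 19.206^1.645 ≈ 129.10 mb.
P_c = 1013 − 129.10 = 883.90 ≈ 884 mb.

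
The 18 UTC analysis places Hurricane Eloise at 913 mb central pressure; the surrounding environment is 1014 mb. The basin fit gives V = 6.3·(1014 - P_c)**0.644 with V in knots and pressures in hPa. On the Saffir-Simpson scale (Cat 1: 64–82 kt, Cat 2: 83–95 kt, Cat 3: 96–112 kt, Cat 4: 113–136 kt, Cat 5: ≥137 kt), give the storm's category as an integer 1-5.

4

ΔP = 1014 − 913 = 101 mb.
V ≈ 6.3 × 101^0.644 = 6.3 × 19.53 ≈ 123 kt.
123 kt falls in the Category 4 band.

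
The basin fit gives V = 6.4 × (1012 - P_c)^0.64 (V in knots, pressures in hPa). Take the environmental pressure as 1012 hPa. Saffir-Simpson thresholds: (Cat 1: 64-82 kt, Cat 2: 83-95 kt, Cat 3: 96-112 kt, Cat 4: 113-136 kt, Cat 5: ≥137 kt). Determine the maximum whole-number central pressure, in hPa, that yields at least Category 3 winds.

Category 3 begins at V = 96 kt.
Required ΔP = (96/6.4)^(1/0.64) = 15.000^1.562 ≈ 68.81 hPa.
P_c ≤ 1012 − 68.81 = 943.19, so the highest integer P_c is 943 hPa.

943 hPa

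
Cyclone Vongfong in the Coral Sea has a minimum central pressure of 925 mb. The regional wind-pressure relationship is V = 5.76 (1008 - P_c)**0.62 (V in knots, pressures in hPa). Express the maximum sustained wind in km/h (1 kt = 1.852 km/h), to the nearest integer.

ΔP = 1008 − 925 = 83 mb.
V ≈ 5.76 × 83^0.62 = 5.76 × 15.482 ≈ 89.177 kt.
89.177 × 1.852 ≈ 165.16 km/h → 165 km/h.

165 km/h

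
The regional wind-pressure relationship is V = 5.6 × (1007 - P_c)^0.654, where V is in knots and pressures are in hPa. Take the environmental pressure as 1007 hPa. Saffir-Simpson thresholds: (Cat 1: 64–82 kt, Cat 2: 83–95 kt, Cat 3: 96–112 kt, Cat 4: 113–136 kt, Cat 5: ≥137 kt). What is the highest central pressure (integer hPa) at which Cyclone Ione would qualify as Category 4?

908 hPa

Category 4 begins at V = 113 kt.
Required ΔP = (113/5.6)^(1/0.654) = 20.179^1.529 ≈ 98.91 hPa.
P_c ≤ 1007 − 98.91 = 908.09, so the highest integer P_c is 908 hPa.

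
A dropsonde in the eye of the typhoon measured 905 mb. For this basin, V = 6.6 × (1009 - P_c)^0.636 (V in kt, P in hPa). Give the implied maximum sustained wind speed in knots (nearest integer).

ΔP = 1009 − 905 = 104 mb.
104^0.636 ≈ 19.179.
V ≈ 6.6 × 19.179 ≈ 126.6 kt.

127 kt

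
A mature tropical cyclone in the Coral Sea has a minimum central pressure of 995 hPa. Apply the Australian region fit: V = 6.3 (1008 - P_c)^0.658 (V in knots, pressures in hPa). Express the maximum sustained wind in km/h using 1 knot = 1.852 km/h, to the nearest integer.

ΔP = 1008 − 995 = 13 hPa.
V ≈ 6.3 × 13^0.658 = 6.3 × 5.407 ≈ 34.066 kt.
34.066 × 1.852 ≈ 63.09 km/h → 63 km/h.

63 km/h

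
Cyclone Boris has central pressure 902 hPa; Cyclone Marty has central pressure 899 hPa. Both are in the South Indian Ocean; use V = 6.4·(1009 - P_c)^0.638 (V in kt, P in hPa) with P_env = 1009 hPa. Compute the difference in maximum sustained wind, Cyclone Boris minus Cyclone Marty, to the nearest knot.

-2 kt

Cyclone Boris: ΔP = 107; V ≈ 6.4 × 107^0.638 ≈ 126.16 kt.
Cyclone Marty: ΔP = 110; V ≈ 6.4 × 110^0.638 ≈ 128.41 kt.
Difference ≈ 126.16 − 128.41 = -2.25 → -2 kt.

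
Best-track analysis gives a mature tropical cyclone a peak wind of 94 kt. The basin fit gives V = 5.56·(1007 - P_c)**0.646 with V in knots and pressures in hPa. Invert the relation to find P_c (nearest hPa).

927 hPa

ΔP = (V / 5.56)^(1/0.646) = (94/5.56)^1.548.
94/5.56 = 16.906; 16.906^1.548 ≈ 79.62 hPa.
P_c = 1007 − 79.62 = 927.38 ≈ 927 hPa.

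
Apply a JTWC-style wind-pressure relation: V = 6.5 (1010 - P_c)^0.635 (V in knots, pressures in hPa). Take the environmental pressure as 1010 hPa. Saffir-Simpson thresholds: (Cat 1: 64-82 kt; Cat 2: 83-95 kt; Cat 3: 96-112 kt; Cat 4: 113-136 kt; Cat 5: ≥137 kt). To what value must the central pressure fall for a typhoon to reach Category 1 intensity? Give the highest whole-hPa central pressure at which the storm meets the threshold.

973 hPa

Category 1 begins at V = 64 kt.
Required ΔP = (64/6.5)^(1/0.635) = 9.846^1.575 ≈ 36.66 hPa.
P_c ≤ 1010 − 36.66 = 973.34, so the highest integer P_c is 973 hPa.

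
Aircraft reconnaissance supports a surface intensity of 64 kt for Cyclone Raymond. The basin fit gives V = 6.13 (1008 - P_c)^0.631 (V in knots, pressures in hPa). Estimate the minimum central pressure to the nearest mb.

ΔP = (V / 6.13)^(1/0.631) = (64/6.13)^1.585.
64/6.13 = 10.440; 10.440^1.585 ≈ 41.16 mb.
P_c = 1008 − 41.16 = 966.84 ≈ 967 mb.

967 mb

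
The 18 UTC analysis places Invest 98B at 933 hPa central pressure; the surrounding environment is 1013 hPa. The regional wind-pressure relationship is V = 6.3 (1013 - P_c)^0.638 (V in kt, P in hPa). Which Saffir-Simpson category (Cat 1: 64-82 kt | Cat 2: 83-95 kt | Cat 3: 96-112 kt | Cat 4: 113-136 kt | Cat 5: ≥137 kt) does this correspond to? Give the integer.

3

ΔP = 1013 − 933 = 80 hPa.
V ≈ 6.3 × 80^0.638 = 6.3 × 16.37 ≈ 103 kt.
103 kt falls in the Category 3 band.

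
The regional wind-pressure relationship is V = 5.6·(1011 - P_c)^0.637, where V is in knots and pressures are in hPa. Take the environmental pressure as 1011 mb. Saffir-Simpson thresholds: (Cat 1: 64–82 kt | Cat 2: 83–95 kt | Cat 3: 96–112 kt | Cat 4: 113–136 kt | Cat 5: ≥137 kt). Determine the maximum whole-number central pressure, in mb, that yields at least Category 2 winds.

Category 2 begins at V = 83 kt.
Required ΔP = (83/5.6)^(1/0.637) = 14.821^1.570 ≈ 68.89 mb.
P_c ≤ 1011 − 68.89 = 942.11, so the highest integer P_c is 942 mb.

942 mb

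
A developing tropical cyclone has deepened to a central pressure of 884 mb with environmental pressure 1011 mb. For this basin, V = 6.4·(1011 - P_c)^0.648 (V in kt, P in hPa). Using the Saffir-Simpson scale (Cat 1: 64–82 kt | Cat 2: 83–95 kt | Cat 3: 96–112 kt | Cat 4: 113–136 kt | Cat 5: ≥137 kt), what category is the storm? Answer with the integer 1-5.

5

ΔP = 1011 − 884 = 127 mb.
V ≈ 6.4 × 127^0.648 = 6.4 × 23.08 ≈ 148 kt.
148 kt falls in the Category 5 band.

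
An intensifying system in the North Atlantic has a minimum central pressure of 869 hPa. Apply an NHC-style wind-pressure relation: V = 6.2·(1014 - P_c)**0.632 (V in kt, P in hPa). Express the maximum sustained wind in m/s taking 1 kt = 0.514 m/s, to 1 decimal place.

74.0 m/s

ΔP = 1014 − 869 = 145 hPa.
V ≈ 6.2 × 145^0.632 = 6.2 × 23.227 ≈ 144.005 kt.
144.005 × 0.514 ≈ 74.02 m/s → 74.0 m/s.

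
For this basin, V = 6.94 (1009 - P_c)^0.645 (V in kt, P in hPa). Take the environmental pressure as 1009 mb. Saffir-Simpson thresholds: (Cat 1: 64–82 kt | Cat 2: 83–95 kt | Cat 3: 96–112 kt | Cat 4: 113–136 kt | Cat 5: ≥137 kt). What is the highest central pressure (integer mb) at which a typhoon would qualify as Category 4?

933 mb

Category 4 begins at V = 113 kt.
Required ΔP = (113/6.94)^(1/0.645) = 16.282^1.550 ≈ 75.62 mb.
P_c ≤ 1009 − 75.62 = 933.38, so the highest integer P_c is 933 mb.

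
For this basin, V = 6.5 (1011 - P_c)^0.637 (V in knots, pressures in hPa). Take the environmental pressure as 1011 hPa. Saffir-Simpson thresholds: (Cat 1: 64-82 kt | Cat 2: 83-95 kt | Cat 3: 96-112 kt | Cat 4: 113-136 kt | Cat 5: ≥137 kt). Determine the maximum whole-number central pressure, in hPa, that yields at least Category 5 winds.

Category 5 begins at V = 137 kt.
Required ΔP = (137/6.5)^(1/0.637) = 21.077^1.570 ≈ 119.73 hPa.
P_c ≤ 1011 − 119.73 = 891.27, so the highest integer P_c is 891 hPa.

891 hPa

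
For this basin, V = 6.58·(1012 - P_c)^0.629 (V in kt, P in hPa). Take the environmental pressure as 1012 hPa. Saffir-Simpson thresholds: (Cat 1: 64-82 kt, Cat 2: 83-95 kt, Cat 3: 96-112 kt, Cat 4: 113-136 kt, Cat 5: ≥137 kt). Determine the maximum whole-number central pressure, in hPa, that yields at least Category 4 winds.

920 hPa

Category 4 begins at V = 113 kt.
Required ΔP = (113/6.58)^(1/0.629) = 17.173^1.590 ≈ 91.88 hPa.
P_c ≤ 1012 − 91.88 = 920.12, so the highest integer P_c is 920 hPa.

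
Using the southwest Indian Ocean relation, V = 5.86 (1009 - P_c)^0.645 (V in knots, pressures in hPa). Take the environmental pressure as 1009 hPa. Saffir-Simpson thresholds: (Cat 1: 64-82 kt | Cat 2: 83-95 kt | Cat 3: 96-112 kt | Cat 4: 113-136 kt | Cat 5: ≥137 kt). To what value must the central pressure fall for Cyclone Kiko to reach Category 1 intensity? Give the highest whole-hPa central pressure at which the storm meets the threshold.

Category 1 begins at V = 64 kt.
Required ΔP = (64/5.86)^(1/0.645) = 10.922^1.550 ≈ 40.71 hPa.
P_c ≤ 1009 − 40.71 = 968.29, so the highest integer P_c is 968 hPa.

968 hPa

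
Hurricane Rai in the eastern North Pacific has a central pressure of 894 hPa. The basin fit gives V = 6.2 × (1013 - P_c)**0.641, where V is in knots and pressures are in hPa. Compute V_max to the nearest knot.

133 kt

ΔP = 1013 − 894 = 119 hPa.
119^0.641 ≈ 21.401.
V ≈ 6.2 × 21.401 ≈ 132.7 kt.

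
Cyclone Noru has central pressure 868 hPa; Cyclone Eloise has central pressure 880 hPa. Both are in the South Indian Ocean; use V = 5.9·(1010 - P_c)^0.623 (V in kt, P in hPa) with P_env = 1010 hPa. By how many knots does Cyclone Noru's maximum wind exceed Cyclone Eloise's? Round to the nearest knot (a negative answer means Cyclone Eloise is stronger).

7 kt

Cyclone Noru: ΔP = 142; V ≈ 5.9 × 142^0.623 ≈ 129.34 kt.
Cyclone Eloise: ΔP = 130; V ≈ 5.9 × 130^0.623 ≈ 122.42 kt.
Difference ≈ 129.34 − 122.42 = 6.92 → 7 kt.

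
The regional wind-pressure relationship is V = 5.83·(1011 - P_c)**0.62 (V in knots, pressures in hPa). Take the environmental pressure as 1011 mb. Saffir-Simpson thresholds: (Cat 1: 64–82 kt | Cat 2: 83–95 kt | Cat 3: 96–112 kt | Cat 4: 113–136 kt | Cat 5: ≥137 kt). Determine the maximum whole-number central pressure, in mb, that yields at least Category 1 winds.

Category 1 begins at V = 64 kt.
Required ΔP = (64/5.83)^(1/0.62) = 10.978^1.613 ≈ 47.67 mb.
P_c ≤ 1011 − 47.67 = 963.33, so the highest integer P_c is 963 mb.

963 mb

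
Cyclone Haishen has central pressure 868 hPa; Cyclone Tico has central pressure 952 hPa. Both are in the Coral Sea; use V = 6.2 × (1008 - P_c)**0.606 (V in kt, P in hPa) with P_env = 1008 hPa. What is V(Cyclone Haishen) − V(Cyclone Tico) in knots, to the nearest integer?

53 kt

Cyclone Haishen: ΔP = 140; V ≈ 6.2 × 140^0.606 ≈ 123.86 kt.
Cyclone Tico: ΔP = 56; V ≈ 6.2 × 56^0.606 ≈ 71.09 kt.
Difference ≈ 123.86 − 71.09 = 52.77 → 53 kt.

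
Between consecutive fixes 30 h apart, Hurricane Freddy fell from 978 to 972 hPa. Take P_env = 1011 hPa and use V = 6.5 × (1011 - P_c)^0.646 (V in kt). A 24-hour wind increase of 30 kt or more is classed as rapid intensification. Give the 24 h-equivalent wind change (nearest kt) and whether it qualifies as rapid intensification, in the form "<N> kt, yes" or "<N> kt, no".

V₁: ΔP = 33, V ≈ 6.5 × 33^0.646 ≈ 62.21 kt.
V₂: ΔP = 39, V ≈ 6.5 × 39^0.646 ≈ 69.30 kt.
ΔV over 30 h = 7.09 kt → 24 h equivalent = 7.09 × 24/30 ≈ 5.67 kt.
6 kt < 30 kt ⇒ not rapid intensification.

6 kt, no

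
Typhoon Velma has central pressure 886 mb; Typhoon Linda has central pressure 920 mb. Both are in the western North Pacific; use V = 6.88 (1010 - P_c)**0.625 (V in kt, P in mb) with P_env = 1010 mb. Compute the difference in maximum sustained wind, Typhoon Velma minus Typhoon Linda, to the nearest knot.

25 kt

Typhoon Velma: ΔP = 124; V ≈ 6.88 × 124^0.625 ≈ 139.95 kt.
Typhoon Linda: ΔP = 90; V ≈ 6.88 × 90^0.625 ≈ 114.55 kt.
Difference ≈ 139.95 − 114.55 = 25.40 → 25 kt.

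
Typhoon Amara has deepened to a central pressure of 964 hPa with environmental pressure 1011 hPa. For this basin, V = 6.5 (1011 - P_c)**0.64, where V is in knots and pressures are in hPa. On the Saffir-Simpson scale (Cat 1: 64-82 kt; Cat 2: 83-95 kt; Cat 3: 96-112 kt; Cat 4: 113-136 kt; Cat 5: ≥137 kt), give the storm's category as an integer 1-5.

1

ΔP = 1011 − 964 = 47 hPa.
V ≈ 6.5 × 47^0.64 = 6.5 × 11.75 ≈ 76 kt.
76 kt falls in the Category 1 band.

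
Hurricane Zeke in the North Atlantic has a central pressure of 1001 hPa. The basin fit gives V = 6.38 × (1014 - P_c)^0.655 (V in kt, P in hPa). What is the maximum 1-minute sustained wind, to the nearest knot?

ΔP = 1014 − 1001 = 13 hPa.
13^0.655 ≈ 5.366.
V ≈ 6.38 × 5.366 ≈ 34.2 kt.

34 kt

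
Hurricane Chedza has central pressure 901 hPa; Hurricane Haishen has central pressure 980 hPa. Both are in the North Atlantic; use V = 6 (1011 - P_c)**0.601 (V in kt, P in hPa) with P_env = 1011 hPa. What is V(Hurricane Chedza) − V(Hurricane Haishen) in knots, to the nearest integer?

54 kt

Hurricane Chedza: ΔP = 110; V ≈ 6 × 110^0.601 ≈ 101.16 kt.
Hurricane Haishen: ΔP = 31; V ≈ 6 × 31^0.601 ≈ 47.26 kt.
Difference ≈ 101.16 − 47.26 = 53.90 → 54 kt.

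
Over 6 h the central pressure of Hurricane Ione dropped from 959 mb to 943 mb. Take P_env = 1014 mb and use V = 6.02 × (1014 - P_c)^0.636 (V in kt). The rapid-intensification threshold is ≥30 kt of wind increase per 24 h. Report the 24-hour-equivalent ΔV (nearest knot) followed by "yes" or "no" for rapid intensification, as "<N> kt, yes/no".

V₁: ΔP = 55, V ≈ 6.02 × 55^0.636 ≈ 77.00 kt.
V₂: ΔP = 71, V ≈ 6.02 × 71^0.636 ≈ 90.57 kt.
ΔV over 6 h = 13.57 kt → 24 h equivalent = 13.57 × 24/6 ≈ 54.28 kt.
54 kt ≥ 30 kt ⇒ rapid intensification.

54 kt, yes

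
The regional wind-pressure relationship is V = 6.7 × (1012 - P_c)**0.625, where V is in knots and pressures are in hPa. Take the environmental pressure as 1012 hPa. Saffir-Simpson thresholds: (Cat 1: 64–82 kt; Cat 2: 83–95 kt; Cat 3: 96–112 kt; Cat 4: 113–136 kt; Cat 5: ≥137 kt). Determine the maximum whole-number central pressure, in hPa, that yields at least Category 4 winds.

Category 4 begins at V = 113 kt.
Required ΔP = (113/6.7)^(1/0.625) = 16.866^1.600 ≈ 91.88 hPa.
P_c ≤ 1012 − 91.88 = 920.12, so the highest integer P_c is 920 hPa.

920 hPa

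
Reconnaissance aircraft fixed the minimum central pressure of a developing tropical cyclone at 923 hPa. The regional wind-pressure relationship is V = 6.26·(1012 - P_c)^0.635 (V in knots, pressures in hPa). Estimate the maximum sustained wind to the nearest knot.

ΔP = 1012 − 923 = 89 hPa.
89^0.635 ≈ 17.293.
V ≈ 6.26 × 17.293 ≈ 108.3 kt.

108 kt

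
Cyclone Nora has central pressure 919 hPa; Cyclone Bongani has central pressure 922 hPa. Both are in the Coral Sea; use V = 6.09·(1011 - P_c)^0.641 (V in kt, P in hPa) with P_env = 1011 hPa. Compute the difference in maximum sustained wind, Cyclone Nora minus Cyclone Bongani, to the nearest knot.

Cyclone Nora: ΔP = 92; V ≈ 6.09 × 92^0.641 ≈ 110.51 kt.
Cyclone Bongani: ΔP = 89; V ≈ 6.09 × 89^0.641 ≈ 108.19 kt.
Difference ≈ 110.51 − 108.19 = 2.32 → 2 kt.

2 kt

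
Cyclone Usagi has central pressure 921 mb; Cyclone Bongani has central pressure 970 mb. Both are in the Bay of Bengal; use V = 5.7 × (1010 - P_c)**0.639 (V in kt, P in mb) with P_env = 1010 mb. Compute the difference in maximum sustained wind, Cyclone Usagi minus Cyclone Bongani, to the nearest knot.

40 kt

Cyclone Usagi: ΔP = 89; V ≈ 5.7 × 89^0.639 ≈ 100.35 kt.
Cyclone Bongani: ΔP = 40; V ≈ 5.7 × 40^0.639 ≈ 60.20 kt.
Difference ≈ 100.35 − 60.20 = 40.15 → 40 kt.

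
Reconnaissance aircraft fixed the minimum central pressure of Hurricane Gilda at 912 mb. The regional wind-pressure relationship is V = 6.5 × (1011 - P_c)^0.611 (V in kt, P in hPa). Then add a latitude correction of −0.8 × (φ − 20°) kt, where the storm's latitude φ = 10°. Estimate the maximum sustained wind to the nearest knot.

116 kt

ΔP = 1011 − 912 = 99 mb.
99^0.611 ≈ 16.570.
V ≈ 6.5 × 16.570 ≈ 107.7 kt.
Latitude correction: −0.8 × (10 − 20) = 8 kt.
Corrected V ≈ 115.7 kt → 116 kt.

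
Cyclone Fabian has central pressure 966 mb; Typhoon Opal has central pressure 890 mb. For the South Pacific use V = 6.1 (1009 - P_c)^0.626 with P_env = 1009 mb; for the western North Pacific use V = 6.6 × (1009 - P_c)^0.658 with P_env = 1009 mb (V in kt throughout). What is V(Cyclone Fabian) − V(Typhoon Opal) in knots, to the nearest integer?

-89 kt

Cyclone Fabian: ΔP = 43; V ≈ 6.1 × 43^0.626 ≈ 64.25 kt.
Typhoon Opal: ΔP = 119; V ≈ 6.6 × 119^0.658 ≈ 153.20 kt.
Difference ≈ 64.25 − 153.20 = -88.95 → -89 kt.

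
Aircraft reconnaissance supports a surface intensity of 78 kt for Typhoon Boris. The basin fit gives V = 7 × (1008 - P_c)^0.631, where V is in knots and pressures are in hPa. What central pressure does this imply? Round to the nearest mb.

962 mb

ΔP = (V / 7)^(1/0.631) = (78/7)^1.585.
78/7 = 11.143; 11.143^1.585 ≈ 45.63 mb.
P_c = 1008 − 45.63 = 962.37 ≈ 962 mb.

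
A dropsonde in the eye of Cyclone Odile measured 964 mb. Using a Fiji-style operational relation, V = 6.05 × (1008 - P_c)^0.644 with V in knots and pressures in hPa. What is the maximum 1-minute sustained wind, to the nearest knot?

ΔP = 1008 − 964 = 44 mb.
44^0.644 ≈ 11.439.
V ≈ 6.05 × 11.439 ≈ 69.2 kt.

69 kt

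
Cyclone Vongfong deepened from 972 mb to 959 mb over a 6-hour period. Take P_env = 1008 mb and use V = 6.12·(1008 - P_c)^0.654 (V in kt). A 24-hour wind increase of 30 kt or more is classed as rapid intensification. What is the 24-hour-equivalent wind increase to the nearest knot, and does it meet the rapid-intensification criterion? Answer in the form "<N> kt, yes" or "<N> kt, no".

57 kt, yes

V₁: ΔP = 36, V ≈ 6.12 × 36^0.654 ≈ 63.76 kt.
V₂: ΔP = 49, V ≈ 6.12 × 49^0.654 ≈ 78.01 kt.
ΔV over 6 h = 14.25 kt → 24 h equivalent = 14.25 × 24/6 ≈ 57.00 kt.
57 kt ≥ 30 kt ⇒ rapid intensification.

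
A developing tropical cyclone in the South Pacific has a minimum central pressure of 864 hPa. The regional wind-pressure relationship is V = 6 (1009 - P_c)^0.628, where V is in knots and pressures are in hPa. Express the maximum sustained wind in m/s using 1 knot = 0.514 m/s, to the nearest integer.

70 m/s

ΔP = 1009 − 864 = 145 hPa.
V ≈ 6 × 145^0.628 = 6 × 22.769 ≈ 136.612 kt.
136.612 × 0.514 ≈ 70.22 m/s → 70 m/s.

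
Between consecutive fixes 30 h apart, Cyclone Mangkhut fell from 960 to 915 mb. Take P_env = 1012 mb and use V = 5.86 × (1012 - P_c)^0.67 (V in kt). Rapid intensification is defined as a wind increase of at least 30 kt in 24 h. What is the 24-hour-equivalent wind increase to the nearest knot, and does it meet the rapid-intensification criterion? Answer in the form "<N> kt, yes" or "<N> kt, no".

34 kt, yes

V₁: ΔP = 52, V ≈ 5.86 × 52^0.67 ≈ 82.72 kt.
V₂: ΔP = 97, V ≈ 5.86 × 97^0.67 ≈ 125.61 kt.
ΔV over 30 h = 42.89 kt → 24 h equivalent = 42.89 × 24/30 ≈ 34.31 kt.
34 kt ≥ 30 kt ⇒ rapid intensification.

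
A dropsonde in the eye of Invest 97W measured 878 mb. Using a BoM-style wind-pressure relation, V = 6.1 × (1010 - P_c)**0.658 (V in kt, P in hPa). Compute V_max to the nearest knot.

152 kt

ΔP = 1010 − 878 = 132 mb.
132^0.658 ≈ 24.851.
V ≈ 6.1 × 24.851 ≈ 151.6 kt.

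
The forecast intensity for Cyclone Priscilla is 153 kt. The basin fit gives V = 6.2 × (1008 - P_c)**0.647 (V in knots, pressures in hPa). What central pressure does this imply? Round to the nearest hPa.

866 hPa

ΔP = (V / 6.2)^(1/0.647) = (153/6.2)^1.546.
153/6.2 = 24.677; 24.677^1.546 ≈ 141.88 hPa.
P_c = 1008 − 141.88 = 866.12 ≈ 866 hPa.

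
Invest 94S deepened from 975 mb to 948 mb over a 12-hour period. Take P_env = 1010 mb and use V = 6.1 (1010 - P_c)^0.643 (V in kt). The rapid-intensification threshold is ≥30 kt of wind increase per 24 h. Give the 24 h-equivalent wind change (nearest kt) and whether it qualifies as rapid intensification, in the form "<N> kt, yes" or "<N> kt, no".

V₁: ΔP = 35, V ≈ 6.1 × 35^0.643 ≈ 60.00 kt.
V₂: ΔP = 62, V ≈ 6.1 × 62^0.643 ≈ 86.66 kt.
ΔV over 12 h = 26.66 kt → 24 h equivalent = 26.66 × 24/12 ≈ 53.32 kt.
53 kt ≥ 30 kt ⇒ rapid intensification.

53 kt, yes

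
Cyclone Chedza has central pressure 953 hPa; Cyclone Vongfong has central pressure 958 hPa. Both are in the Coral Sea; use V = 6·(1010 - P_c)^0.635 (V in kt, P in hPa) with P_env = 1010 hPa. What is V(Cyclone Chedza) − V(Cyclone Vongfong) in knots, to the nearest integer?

Cyclone Chedza: ΔP = 57; V ≈ 6 × 57^0.635 ≈ 78.19 kt.
Cyclone Vongfong: ΔP = 52; V ≈ 6 × 52^0.635 ≈ 73.76 kt.
Difference ≈ 78.19 − 73.76 = 4.43 → 4 kt.

4 kt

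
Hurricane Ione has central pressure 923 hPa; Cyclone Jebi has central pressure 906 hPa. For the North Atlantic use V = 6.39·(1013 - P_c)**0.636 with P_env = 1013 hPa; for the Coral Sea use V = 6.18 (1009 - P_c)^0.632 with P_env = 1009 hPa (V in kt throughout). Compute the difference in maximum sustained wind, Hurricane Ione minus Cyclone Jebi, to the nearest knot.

-4 kt

Hurricane Ione: ΔP = 90; V ≈ 6.39 × 90^0.636 ≈ 111.79 kt.
Cyclone Jebi: ΔP = 103; V ≈ 6.18 × 103^0.632 ≈ 115.64 kt.
Difference ≈ 111.79 − 115.64 = -3.85 → -4 kt.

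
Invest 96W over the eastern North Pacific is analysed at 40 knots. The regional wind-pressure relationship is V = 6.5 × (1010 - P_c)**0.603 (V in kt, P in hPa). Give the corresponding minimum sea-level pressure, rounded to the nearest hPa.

ΔP = (V / 6.5)^(1/0.603) = (40/6.5)^1.658.
40/6.5 = 6.154; 6.154^1.658 ≈ 20.36 hPa.
P_c = 1010 − 20.36 = 989.64 ≈ 990 hPa.

990 hPa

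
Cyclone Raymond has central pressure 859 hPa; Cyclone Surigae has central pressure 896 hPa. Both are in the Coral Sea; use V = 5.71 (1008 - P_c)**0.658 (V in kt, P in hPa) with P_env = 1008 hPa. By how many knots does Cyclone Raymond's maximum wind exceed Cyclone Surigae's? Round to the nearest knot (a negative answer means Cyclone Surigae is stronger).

Cyclone Raymond: ΔP = 149; V ≈ 5.71 × 149^0.658 ≈ 153.67 kt.
Cyclone Surigae: ΔP = 112; V ≈ 5.71 × 112^0.658 ≈ 127.36 kt.
Difference ≈ 153.67 − 127.36 = 26.31 → 26 kt.

26 kt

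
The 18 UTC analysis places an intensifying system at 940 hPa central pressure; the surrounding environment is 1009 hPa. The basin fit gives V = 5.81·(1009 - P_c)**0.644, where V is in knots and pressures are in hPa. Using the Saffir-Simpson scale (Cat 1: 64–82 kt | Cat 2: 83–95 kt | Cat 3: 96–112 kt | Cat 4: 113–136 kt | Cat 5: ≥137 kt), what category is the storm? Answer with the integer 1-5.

2

ΔP = 1009 − 940 = 69 hPa.
V ≈ 5.81 × 69^0.644 = 5.81 × 15.28 ≈ 89 kt.
89 kt falls in the Category 2 band.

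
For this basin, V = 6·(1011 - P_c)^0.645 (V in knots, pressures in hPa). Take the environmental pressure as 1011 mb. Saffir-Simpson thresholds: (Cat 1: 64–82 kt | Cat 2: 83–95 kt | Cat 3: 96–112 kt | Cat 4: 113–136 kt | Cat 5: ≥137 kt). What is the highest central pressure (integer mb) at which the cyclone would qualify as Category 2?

952 mb

Category 2 begins at V = 83 kt.
Required ΔP = (83/6)^(1/0.645) = 13.833^1.550 ≈ 58.73 mb.
P_c ≤ 1011 − 58.73 = 952.27, so the highest integer P_c is 952 mb.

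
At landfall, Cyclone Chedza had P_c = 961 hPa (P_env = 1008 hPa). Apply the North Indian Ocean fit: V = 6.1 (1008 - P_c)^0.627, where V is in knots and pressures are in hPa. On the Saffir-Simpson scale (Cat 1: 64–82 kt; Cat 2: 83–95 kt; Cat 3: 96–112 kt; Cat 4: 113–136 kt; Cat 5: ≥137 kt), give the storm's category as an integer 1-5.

1

ΔP = 1008 − 961 = 47 hPa.
V ≈ 6.1 × 47^0.627 = 6.1 × 11.18 ≈ 68 kt.
68 kt falls in the Category 1 band.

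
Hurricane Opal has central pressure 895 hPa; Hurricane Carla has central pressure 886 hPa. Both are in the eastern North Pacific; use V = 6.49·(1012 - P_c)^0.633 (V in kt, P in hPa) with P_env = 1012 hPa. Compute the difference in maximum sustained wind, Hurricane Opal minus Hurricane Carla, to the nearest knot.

-6 kt

Hurricane Opal: ΔP = 117; V ≈ 6.49 × 117^0.633 ≈ 132.25 kt.
Hurricane Carla: ΔP = 126; V ≈ 6.49 × 126^0.633 ≈ 138.61 kt.
Difference ≈ 132.25 − 138.61 = -6.36 → -6 kt.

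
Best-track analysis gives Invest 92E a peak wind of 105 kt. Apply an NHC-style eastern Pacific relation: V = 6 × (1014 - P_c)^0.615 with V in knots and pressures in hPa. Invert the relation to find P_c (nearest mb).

909 mb

ΔP = (V / 6)^(1/0.615) = (105/6)^1.626.
105/6 = 17.500; 17.500^1.626 ≈ 105.00 mb.
P_c = 1014 − 105.00 = 909.00 ≈ 909 mb.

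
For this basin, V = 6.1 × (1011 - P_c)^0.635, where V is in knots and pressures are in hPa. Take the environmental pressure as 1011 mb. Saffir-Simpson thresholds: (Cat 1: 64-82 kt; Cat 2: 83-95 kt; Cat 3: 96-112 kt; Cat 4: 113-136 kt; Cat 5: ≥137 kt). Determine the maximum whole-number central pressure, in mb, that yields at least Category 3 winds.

934 mb

Category 3 begins at V = 96 kt.
Required ΔP = (96/6.1)^(1/0.635) = 15.738^1.575 ≈ 76.73 mb.
P_c ≤ 1011 − 76.73 = 934.27, so the highest integer P_c is 934 mb.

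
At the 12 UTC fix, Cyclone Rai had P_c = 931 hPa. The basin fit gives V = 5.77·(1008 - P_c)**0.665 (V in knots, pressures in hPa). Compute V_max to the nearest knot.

ΔP = 1008 − 931 = 77 hPa.
77^0.665 ≈ 17.969.
V ≈ 5.77 × 17.969 ≈ 103.7 kt.

104 kt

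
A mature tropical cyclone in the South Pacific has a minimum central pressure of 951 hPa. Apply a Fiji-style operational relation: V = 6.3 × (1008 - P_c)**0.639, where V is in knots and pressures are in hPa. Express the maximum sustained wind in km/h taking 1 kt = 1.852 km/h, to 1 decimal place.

154.5 km/h

ΔP = 1008 − 951 = 57 hPa.
V ≈ 6.3 × 57^0.639 = 6.3 × 13.244 ≈ 83.434 kt.
83.434 × 1.852 ≈ 154.52 km/h → 154.5 km/h.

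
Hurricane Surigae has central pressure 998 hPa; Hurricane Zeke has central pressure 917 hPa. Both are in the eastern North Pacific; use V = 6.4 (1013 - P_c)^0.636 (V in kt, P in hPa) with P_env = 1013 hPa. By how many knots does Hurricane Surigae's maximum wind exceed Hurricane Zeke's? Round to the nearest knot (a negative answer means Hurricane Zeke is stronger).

-81 kt

Hurricane Surigae: ΔP = 15; V ≈ 6.4 × 15^0.636 ≈ 35.82 kt.
Hurricane Zeke: ΔP = 96; V ≈ 6.4 × 96^0.636 ≈ 116.66 kt.
Difference ≈ 35.82 − 116.66 = -80.84 → -81 kt.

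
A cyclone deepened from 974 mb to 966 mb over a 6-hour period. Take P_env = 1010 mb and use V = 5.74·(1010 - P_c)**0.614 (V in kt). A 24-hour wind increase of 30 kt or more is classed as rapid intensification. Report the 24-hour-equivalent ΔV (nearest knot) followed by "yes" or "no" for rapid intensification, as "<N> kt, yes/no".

27 kt, no

V₁: ΔP = 36, V ≈ 5.74 × 36^0.614 ≈ 51.82 kt.
V₂: ΔP = 44, V ≈ 5.74 × 44^0.614 ≈ 58.61 kt.
ΔV over 6 h = 6.79 kt → 24 h equivalent = 6.79 × 24/6 ≈ 27.16 kt.
27 kt < 30 kt ⇒ not rapid intensification.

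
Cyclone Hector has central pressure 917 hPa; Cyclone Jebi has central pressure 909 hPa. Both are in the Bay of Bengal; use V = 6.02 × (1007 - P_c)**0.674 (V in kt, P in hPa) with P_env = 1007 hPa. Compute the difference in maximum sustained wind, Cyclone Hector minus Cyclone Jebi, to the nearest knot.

-7 kt

Cyclone Hector: ΔP = 90; V ≈ 6.02 × 90^0.674 ≈ 124.96 kt.
Cyclone Jebi: ΔP = 98; V ≈ 6.02 × 98^0.674 ≈ 132.34 kt.
Difference ≈ 124.96 − 132.34 = -7.38 → -7 kt.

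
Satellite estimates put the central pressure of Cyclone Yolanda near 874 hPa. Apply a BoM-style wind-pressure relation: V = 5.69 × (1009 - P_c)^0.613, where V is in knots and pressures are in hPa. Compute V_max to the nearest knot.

ΔP = 1009 − 874 = 135 hPa.
135^0.613 ≈ 20.225.
V ≈ 5.69 × 20.225 ≈ 115.1 kt.

115 kt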